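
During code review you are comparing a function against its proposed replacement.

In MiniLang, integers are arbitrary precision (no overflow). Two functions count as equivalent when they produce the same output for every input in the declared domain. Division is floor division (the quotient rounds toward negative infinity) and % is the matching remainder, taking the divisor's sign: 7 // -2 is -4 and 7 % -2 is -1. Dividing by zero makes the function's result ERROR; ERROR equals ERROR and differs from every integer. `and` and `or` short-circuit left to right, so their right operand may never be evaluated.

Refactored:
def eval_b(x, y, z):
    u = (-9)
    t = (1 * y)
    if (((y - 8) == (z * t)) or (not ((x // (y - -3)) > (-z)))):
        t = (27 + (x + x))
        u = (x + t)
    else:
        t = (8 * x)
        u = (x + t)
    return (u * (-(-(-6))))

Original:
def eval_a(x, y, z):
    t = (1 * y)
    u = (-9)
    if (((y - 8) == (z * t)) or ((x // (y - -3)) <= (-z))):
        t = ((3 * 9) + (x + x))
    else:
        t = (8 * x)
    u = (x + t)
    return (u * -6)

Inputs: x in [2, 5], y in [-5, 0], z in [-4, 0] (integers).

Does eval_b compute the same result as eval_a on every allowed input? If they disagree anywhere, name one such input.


Behavior is preserved: although statement counts differ, and comparison usage differs, and boolean connective usage differs, and constant usage differs, and arithmetic usage differs, the outputs never diverge.
Tracing x=2, y=-1, z=-2: eval_a: t=-1, then u=-9, then (((y - 8) == (z * t)) or ((x // (y - -3)) <= (-z))) is true, then t=31, then u=33, then returns -198 | eval_b: u=-9, then t=-1, then (((y - 8) == (z * t)) or (not ((x // (y - -3)) > (-z)))) is true, then t=31, then u=33, then returns -198 — matching result -198.
Sweeping the whole domain (120 inputs) finds no disagreement.
verdict: equivalent


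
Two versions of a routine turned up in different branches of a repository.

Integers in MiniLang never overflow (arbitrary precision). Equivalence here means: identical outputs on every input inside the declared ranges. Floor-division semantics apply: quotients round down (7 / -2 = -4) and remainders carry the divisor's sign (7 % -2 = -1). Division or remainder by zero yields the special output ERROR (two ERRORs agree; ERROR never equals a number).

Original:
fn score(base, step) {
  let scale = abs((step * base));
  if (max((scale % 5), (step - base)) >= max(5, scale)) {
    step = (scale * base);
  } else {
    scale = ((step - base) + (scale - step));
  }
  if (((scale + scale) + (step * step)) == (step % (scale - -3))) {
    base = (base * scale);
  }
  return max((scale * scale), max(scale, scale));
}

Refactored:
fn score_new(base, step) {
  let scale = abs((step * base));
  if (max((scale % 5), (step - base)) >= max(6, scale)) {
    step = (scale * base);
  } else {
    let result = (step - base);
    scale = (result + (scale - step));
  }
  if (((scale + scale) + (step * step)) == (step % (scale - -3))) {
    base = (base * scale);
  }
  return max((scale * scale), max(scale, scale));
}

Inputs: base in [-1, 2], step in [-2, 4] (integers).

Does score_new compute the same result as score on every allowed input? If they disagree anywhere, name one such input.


Not equivalent: base=-1, step=4 separates them (16 vs 25).
score: scale := 4 | (max((scale % 5), (step - base)) >= max(5, scale)): true | step := -4 | (((scale + scale) + (step * step)) == (step % (scale - -3))): false | result 16
score_new: scale := 4 | (max((scale % 5), (step - base)) >= max(6, scale)): false | result := 5 | scale := 5 | (((scale + scale) + (step * step)) == (step % (scale - -3))): false | result 25
verdict: not equivalent; witness: base=-1, step=4


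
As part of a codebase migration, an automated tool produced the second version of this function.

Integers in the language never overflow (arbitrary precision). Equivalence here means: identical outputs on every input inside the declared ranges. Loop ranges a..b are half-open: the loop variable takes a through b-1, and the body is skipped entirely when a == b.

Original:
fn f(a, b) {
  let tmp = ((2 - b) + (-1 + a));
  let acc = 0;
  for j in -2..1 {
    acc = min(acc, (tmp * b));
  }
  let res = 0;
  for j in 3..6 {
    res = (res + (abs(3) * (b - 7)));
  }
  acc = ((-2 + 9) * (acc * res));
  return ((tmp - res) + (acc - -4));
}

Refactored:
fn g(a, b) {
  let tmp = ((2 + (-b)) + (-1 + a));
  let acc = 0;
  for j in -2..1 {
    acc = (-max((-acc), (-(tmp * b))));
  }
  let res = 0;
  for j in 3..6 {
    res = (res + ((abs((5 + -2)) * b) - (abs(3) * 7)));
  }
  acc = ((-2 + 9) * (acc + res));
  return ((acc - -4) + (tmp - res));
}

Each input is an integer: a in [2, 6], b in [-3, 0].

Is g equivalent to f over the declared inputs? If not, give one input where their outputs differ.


a=2, b=-3 yields 11440 from f but -656 from g.
verdict: not equivalent; witness: a=2, b=-3


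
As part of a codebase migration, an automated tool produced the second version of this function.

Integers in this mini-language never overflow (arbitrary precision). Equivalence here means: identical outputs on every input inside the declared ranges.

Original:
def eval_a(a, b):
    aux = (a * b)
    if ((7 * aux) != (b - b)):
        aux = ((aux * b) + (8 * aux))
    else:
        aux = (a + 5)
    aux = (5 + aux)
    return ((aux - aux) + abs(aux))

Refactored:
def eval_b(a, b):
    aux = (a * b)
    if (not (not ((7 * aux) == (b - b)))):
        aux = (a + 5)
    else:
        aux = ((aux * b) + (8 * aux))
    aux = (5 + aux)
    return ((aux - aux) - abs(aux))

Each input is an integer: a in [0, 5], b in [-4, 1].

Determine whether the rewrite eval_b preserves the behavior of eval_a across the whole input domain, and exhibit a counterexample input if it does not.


These are not equivalent — on a=0, b=-4 the outputs split (10 vs -10).
eval_a: aux becomes 0; next ((7 * aux) != (b - b)) evaluates to false; next aux becomes 5; next aux becomes 10; next final value 10
eval_b: aux becomes 0; next (not (not ((7 * aux) == (b - b)))) evaluates to true; next aux becomes 5; next aux becomes 10; next final value -10
verdict: not equivalent; witness: a=0, b=-4


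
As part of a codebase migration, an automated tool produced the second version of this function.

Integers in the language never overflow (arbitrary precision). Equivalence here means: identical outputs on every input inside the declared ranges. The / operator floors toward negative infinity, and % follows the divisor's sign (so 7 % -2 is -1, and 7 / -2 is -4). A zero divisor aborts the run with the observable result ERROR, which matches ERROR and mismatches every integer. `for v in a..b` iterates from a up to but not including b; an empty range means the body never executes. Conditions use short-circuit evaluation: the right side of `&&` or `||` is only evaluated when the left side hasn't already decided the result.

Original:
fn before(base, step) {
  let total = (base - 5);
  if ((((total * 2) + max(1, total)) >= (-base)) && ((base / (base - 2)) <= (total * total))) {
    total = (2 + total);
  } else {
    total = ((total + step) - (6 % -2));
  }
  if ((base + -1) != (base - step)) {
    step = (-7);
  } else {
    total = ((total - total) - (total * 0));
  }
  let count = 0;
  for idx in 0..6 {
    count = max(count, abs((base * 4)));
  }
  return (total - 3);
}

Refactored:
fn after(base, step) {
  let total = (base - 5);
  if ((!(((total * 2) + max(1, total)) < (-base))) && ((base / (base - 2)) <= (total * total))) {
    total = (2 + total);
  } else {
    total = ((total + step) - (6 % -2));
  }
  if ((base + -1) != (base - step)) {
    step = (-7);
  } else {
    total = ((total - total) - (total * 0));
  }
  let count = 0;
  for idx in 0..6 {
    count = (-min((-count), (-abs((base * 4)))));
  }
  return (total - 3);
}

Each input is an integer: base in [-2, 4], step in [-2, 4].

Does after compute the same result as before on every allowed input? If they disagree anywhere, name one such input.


Side by side, the visible changes include: boolean connective usage differs; and comparison usage differs; and min/max/abs usage differs.
As a probe, take base=3, step=3: before runs total := -2 | ((((total * 2) + max(1, total)) >= (-base)) && ((base / (base - 2)) <= (total * total))): true | total := 0 | ((base + -1) != (base - step)): true | step := -7 | count := 0 | iter idx=0: | count := 12 | iter idx=1: | count := 12 | iter idx=2: | count := 12 | iter idx=3: | count := 12 | iter idx=4: | count := 12 | iter idx=5: | count := 12 | result -3; after runs total := -2 | ((!(((total * 2) + max(1, total)) < (-base))) && ((base / (base - 2)) <= (total * total))): true | total := 0 | ((base + -1) != (base - step)): true | step := -7 | count := 0 | iter idx=0: | count := 12 | iter idx=1: | count := 12 | iter idx=2: | count := 12 | iter idx=3: | count := 12 | iter idx=4: | count := 12 | iter idx=5: | count := 12 | result -3; both end at -3.
Across all 49 domain points the two functions coincide.
verdict: equivalent


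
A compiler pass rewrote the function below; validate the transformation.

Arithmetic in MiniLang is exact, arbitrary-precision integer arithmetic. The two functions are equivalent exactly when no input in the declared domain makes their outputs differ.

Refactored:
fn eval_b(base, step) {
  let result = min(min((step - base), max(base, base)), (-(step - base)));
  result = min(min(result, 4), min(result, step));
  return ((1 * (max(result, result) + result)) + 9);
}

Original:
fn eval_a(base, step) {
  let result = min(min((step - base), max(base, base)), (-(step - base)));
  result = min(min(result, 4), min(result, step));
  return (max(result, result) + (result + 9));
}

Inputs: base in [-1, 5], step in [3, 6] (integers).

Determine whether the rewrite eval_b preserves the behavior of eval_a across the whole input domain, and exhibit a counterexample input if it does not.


Behavior is preserved: although arithmetic usage differs, constant usage differs, the outputs never diverge.
Tracing base=3, step=4: eval_a: result=-1, then result=-1, then returns 7 | eval_b: result=-1, then result=-1, then returns 7 — matching result 7.
Sweeping the whole domain (28 inputs) finds no disagreement.
verdict: equivalent


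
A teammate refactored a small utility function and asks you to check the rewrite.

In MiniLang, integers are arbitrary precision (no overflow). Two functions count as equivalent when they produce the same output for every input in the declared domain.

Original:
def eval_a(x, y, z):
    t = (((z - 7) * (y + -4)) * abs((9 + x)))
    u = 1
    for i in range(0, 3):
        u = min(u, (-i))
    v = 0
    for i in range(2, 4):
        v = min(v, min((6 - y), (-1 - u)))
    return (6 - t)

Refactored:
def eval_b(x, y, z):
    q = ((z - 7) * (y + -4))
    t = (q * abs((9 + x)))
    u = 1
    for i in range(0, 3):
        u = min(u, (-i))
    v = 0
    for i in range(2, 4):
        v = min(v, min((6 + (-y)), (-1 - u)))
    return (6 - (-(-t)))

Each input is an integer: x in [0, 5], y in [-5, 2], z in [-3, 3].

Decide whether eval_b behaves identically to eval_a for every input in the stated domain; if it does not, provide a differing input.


Behavior is preserved: although local variable names differ; also arithmetic usage differs; also statement counts differ, the outputs never diverge.
Spot check at x=5, y=-4, z=3 — eval_a: t becomes 448; next u becomes 1; next at i=0:; next u becomes 0; next at i=1:; next u becomes -1; next at i=2:; next u becomes -2; next v becomes 0; next at i=2:; next v becomes 0; next at i=3:; next v becomes 0; next final value -442. eval_b: q becomes 32; next t becomes 448; next u becomes 1; next at i=0:; next u becomes 0; next at i=1:; next u becomes -1; next at i=2:; next u becomes -2; next v becomes 0; next at i=2:; next v becomes 0; next at i=3:; next v becomes 0; next final value -442. Both give -442.
Checked all 336 inputs in the declared domain: the outputs agree on every one.
verdict: equivalent


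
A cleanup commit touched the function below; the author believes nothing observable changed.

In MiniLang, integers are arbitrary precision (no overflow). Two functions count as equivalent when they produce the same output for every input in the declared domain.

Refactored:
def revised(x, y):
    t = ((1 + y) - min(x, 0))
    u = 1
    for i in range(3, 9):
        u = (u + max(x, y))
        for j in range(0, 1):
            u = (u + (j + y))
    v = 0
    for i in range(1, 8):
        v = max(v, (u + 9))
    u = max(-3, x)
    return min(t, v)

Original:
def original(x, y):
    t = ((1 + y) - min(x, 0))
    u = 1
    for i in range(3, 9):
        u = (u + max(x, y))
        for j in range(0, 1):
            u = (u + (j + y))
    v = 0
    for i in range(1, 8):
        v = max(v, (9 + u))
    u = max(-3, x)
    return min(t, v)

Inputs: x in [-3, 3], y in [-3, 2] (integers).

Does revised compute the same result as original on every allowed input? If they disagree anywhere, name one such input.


The two are interchangeable: same computation, different form, and every declared input agrees.
As a probe, take x=1, y=1: original runs t = 2; u = 1; [i=3]; u = 2; [j=0]; u = 3; [i=4]; u = 4; [j=0]; u = 5; [i=5]; u = 6; [j=0]; u = 7; [i=6]; u = 8; [j=0]; u = 9; [i=7]; u = 10; [j=0]; u = 11; [i=8]; u = 12; [j=0]; u = 13; v = 0; [i=1]; v = 22; [i=2]; v = 22; [i=3]; v = 22; [i=4]; v = 22; [i=5]; v = 22; [i=6]; v = 22; [i=7]; v = 22; u = 1; return 2; revised runs t = 2; u = 1; [i=3]; u = 2; [j=0]; u = 3; [i=4]; u = 4; [j=0]; u = 5; [i=5]; u = 6; [j=0]; u = 7; [i=6]; u = 8; [j=0]; u = 9; [i=7]; u = 10; [j=0]; u = 11; [i=8]; u = 12; [j=0]; u = 13; v = 0; [i=1]; v = 22; [i=2]; v = 22; [i=3]; v = 22; [i=4]; v = 22; [i=5]; v = 22; [i=6]; v = 22; [i=7]; v = 22; u = 1; return 2; both end at 2.
An exhaustive pass over the 42 declared inputs shows identical outputs.
verdict: equivalent


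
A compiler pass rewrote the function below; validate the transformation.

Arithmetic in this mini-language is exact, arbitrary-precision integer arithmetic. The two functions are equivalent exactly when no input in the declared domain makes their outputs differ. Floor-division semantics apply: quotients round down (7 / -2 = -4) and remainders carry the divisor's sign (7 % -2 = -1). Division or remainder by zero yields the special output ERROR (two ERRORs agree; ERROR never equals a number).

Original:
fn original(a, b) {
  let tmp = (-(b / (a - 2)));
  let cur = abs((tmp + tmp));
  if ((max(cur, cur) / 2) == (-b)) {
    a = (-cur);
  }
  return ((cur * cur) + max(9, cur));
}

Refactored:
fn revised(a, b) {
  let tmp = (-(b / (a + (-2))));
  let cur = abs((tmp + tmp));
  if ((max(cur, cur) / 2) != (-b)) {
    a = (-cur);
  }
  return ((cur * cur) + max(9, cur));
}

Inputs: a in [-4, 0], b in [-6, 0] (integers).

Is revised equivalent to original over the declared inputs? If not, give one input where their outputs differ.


Equivalent. Although `((max(cur, cur) / 2) == (-b))` became `((max(cur, cur) / 2) != (-b))`, no input in the stated domain can expose it.
Checked all 35 inputs in the declared domain: the outputs agree on every one.
Spot check at a=0, b=-1 — original: tmp = 0; cur = 0; ((max(cur, cur) / 2) == (-b)) -> false; return 9. revised: tmp = 0; cur = 0; ((max(cur, cur) / 2) != (-b)) -> true; a = 0; return 9. Both give 9.
verdict: equivalent


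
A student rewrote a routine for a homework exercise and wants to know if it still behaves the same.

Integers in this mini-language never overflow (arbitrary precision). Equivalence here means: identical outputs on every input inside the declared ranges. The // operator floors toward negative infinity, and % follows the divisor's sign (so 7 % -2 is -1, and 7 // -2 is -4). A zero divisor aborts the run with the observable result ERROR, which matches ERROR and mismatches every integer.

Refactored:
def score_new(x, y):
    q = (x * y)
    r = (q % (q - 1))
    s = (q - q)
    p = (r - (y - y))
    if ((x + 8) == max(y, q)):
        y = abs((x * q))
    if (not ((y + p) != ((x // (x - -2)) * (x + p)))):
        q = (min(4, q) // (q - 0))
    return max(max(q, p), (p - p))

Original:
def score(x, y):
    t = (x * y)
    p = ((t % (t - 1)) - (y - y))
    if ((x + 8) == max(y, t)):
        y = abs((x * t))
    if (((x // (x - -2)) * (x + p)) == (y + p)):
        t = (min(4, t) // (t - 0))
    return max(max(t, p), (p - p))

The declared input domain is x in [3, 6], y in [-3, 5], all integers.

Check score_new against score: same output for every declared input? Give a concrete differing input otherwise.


Reading the diff, among the changes: statement counts differ; also boolean connective usage differs; also comparison usage differs; also local variable names differ; also arithmetic usage differs.
One worked example (x=3, y=-3) — score: t=-9, then p=-9, then ((x + 8) == max(y, t)) is false, then (((x // (x - -2)) * (x + p)) == (y + p)) is false, then returns 0; score_new: q=-9, then r=-9, then s=0, then p=-9, then ((x + 8) == max(y, q)) is false, then (not ((y + p) != ((x // (x - -2)) * (x + p)))) is false, then returns 0; agreement on 0.
Across all 36 domain points the two functions coincide.
verdict: equivalent


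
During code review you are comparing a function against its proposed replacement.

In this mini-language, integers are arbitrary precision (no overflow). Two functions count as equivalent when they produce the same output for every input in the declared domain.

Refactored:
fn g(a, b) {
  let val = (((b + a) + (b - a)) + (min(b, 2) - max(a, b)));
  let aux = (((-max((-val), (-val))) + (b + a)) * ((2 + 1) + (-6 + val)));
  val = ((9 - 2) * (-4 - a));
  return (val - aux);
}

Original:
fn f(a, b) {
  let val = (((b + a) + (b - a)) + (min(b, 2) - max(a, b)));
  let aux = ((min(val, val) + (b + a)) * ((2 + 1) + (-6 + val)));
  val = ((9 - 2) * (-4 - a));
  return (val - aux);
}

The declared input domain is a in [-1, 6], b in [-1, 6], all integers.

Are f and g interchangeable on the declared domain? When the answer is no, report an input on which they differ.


The two versions differ — the changes include min/max/abs usage differs.
Tracing a=6, b=0: f: val := -6 | aux := 0 | val := -70 | result -70 | g: val := -6 | aux := 0 | val := -70 | result -70 — matching result -70.
Across all 64 domain points the two functions coincide.
verdict: equivalent


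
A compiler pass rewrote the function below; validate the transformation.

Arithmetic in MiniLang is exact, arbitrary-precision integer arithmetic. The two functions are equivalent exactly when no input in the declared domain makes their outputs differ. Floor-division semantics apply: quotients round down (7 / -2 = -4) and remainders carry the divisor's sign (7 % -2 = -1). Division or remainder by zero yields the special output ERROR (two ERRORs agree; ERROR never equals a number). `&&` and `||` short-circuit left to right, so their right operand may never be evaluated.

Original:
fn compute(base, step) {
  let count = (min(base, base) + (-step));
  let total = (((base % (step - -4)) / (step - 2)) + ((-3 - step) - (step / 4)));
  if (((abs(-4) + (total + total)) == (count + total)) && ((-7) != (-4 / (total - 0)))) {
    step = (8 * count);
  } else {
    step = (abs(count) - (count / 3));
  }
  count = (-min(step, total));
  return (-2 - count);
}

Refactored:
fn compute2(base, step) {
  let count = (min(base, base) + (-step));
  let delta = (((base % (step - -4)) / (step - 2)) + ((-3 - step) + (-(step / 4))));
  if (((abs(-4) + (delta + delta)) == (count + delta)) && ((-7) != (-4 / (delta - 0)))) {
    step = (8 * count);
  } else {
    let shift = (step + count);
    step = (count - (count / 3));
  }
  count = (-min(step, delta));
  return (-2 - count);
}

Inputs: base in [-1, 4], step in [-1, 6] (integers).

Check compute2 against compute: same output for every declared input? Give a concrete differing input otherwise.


Run the pair on base=-1, step=3.
compute: count = -4; total = 0; (((abs(-4) + (total + total)) == (count + total)) && ((-7) != (-4 / (total - 0)))) -> false; step = 6; count = 0; return -2
compute2: count = -4; delta = 0; (((abs(-4) + (delta + delta)) == (count + delta)) && ((-7) != (-4 / (delta - 0)))) -> false; shift = -1; step = -2; count = 2; return -4
-2 != -4, so the rewrite changes behavior.
verdict: not equivalent; witness: base=-1, step=3


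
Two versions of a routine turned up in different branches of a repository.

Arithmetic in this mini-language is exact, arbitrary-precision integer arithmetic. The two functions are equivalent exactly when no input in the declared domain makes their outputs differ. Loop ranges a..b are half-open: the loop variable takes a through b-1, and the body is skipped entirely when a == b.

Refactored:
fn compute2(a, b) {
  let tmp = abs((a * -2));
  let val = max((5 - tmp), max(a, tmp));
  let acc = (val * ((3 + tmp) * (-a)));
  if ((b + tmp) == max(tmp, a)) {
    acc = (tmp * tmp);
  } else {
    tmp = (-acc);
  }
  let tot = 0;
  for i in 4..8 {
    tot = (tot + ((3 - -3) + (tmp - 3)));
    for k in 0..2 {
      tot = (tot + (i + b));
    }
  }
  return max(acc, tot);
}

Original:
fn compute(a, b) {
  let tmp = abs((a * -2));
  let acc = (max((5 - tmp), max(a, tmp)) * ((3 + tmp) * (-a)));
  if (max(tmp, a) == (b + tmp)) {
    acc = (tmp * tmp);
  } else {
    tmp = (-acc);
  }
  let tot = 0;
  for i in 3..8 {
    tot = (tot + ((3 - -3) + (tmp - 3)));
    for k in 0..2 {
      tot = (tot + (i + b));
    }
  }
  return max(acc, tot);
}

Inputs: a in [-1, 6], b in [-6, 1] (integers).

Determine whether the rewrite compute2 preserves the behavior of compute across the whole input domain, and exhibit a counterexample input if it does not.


There is a counterexample at a=-1, b=0: 75 on one side, 64 on the other.
compute: tmp becomes 2; next acc becomes 15; next (max(tmp, a) == (b + tmp)) evaluates to true; next acc becomes 4; next tot becomes 0; next at i=3:; next tot becomes 5; next at k=0:; next tot becomes 8; next at k=1:; next tot becomes 11; next at i=4:; next tot becomes 16; next at k=0:; next tot becomes 20; next at k=1:; next tot becomes 24; next at i=5:; next tot becomes 29; next at k=0:; next tot becomes 34; next at k=1:; next tot becomes 39; next at i=6:; next tot becomes 44; next at k=0:; next tot becomes 50; next at k=1:; next tot becomes 56; next at i=7:; next tot becomes 61; next at k=0:; next tot becomes 68; next at k=1:; next tot becomes 75; next final value 75
compute2: tmp becomes 2; next val becomes 3; next acc becomes 15; next ((b + tmp) == max(tmp, a)) evaluates to true; next acc becomes 4; next tot becomes 0; next at i=4:; next tot becomes 5; next at k=0:; next tot becomes 9; next at k=1:; next tot becomes 13; next at i=5:; next tot becomes 18; next at k=0:; next tot becomes 23; next at k=1:; next tot becomes 28; next at i=6:; next tot becomes 33; next at k=0:; next tot becomes 39; next at k=1:; next tot becomes 45; next at i=7:; next tot becomes 50; next at k=0:; next tot becomes 57; next at k=1:; next tot becomes 64; next final value 64
verdict: not equivalent; witness: a=-1, b=0


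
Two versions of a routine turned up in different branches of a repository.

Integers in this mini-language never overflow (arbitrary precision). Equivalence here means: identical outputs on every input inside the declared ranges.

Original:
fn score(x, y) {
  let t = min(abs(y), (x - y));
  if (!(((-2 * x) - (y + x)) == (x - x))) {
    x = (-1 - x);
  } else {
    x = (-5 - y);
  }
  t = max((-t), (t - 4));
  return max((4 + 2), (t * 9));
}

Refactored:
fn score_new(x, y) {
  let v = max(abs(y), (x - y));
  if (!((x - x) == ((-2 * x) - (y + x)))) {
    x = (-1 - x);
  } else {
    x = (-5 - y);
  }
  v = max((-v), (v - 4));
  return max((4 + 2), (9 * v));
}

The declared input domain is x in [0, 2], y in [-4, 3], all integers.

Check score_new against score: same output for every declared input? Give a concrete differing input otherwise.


There is a counterexample at x=0, y=1: 9 on one side, 6 on the other.
score: t := -1 | (!(((-2 * x) - (y + x)) == (x - x))): true | x := -1 | t := 1 | result 9
score_new: v := 1 | (!((x - x) == ((-2 * x) - (y + x)))): true | x := -1 | v := -1 | result 6
verdict: not equivalent; witness: x=0, y=1


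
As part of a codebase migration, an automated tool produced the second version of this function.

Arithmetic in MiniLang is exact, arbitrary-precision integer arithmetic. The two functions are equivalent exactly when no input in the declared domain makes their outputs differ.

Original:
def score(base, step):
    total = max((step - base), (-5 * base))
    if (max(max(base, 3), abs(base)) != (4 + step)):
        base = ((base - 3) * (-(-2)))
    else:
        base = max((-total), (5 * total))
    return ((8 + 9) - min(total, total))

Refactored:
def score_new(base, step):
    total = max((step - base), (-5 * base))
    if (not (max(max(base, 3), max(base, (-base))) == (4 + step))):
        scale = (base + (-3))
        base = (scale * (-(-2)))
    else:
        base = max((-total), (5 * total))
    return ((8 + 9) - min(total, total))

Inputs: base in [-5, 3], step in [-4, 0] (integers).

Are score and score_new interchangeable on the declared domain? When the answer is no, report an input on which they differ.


Comparing the listings, the differences include: statement counts differ, plus min/max/abs usage differs, plus boolean connective usage differs, plus comparison usage differs, plus arithmetic usage differs, plus local variable names differ.
Spot check at base=2, step=-1 — score: total = -3; (max(max(base, 3), abs(base)) != (4 + step)) -> false; base = 3; return 20. score_new: total = -3; (not (max(max(base, 3), max(base, (-base))) == (4 + step))) -> false; base = 3; return 20. Both give 20.
Sweeping the whole domain (45 inputs) finds no disagreement.
verdict: equivalent


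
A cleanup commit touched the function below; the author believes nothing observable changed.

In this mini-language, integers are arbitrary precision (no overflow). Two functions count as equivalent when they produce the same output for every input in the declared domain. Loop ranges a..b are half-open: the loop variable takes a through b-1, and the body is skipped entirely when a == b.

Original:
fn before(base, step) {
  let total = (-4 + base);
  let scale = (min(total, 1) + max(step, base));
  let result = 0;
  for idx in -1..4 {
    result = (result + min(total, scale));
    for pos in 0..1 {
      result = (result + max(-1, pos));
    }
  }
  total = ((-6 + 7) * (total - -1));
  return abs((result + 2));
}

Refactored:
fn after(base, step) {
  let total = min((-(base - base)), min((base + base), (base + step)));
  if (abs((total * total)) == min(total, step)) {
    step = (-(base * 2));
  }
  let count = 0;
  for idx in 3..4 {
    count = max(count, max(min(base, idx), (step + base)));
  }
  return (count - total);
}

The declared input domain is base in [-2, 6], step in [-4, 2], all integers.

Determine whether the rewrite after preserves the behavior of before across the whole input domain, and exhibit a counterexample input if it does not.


The rewrite breaks on base=-2, step=-4, where the results are 38 and 6.
before: total=-6, then scale=-8, then result=0, then (idx=-1), then result=-8, then (pos=0), then result=-8, then (idx=0), then result=-16, then (pos=0), then result=-16, then (idx=1), then result=-24, then (pos=0), then result=-24, then (idx=2), then result=-32, then (pos=0), then result=-32, then (idx=3), then result=-40, then (pos=0), then result=-40, then total=-5, then returns 38
after: total=-6, then (abs((total * total)) == min(total, step)) is false, then count=0, then (idx=3), then count=0, then returns 6
verdict: not equivalent; witness: base=-2, step=-4


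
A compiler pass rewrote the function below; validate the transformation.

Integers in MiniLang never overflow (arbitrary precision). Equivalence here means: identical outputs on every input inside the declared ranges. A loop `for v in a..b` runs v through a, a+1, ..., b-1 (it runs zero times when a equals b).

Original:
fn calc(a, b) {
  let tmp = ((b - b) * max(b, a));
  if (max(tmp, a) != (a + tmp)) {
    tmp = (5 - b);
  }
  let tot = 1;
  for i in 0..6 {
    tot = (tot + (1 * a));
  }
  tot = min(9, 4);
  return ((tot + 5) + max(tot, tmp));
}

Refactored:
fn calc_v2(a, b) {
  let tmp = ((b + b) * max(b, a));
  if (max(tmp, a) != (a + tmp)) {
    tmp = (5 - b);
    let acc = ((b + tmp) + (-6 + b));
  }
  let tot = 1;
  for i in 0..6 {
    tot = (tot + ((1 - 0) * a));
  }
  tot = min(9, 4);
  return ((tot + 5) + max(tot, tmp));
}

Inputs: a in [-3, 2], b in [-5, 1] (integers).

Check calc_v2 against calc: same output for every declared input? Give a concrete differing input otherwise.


Consider the input a=1, b=-5.
calc: tmp := 0 | (max(tmp, a) != (a + tmp)): false | tot := 1 | iter i=0: | tot := 2 | iter i=1: | tot := 3 | iter i=2: | tot := 4 | iter i=3: | tot := 5 | iter i=4: | tot := 6 | iter i=5: | tot := 7 | tot := 4 | result 13
calc_v2: tmp := -10 | (max(tmp, a) != (a + tmp)): true | tmp := 10 | acc := -6 | tot := 1 | iter i=0: | tot := 2 | iter i=1: | tot := 3 | iter i=2: | tot := 4 | iter i=3: | tot := 5 | iter i=4: | tot := 6 | iter i=5: | tot := 7 | tot := 4 | result 19
13 and 19 differ, so these are not the same function on this domain.
verdict: not equivalent; witness: a=1, b=-5


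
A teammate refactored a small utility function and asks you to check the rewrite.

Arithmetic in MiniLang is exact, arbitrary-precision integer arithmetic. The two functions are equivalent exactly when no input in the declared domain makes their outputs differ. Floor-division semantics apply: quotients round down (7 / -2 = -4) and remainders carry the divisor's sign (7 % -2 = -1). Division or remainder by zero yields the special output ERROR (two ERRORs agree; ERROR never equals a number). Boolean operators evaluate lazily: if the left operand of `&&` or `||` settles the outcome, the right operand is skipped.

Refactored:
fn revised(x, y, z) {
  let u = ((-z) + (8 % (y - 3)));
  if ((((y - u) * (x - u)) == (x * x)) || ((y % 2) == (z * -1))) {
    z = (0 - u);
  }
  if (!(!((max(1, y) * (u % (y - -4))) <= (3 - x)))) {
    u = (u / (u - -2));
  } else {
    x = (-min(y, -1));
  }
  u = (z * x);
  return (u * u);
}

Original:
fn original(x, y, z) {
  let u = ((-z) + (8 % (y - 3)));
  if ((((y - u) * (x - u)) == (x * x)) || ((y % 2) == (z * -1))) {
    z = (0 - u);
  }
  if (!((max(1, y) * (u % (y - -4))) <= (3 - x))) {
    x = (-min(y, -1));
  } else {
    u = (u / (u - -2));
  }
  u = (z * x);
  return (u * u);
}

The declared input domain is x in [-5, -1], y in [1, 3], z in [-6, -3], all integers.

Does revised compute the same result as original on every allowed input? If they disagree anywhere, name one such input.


Behavior is preserved: although boolean connective usage differs, the outputs never diverge.
As a probe, take x=-1, y=1, z=-5: original runs u becomes 5; next ((((y - u) * (x - u)) == (x * x)) || ((y % 2) == (z * -1))) evaluates to false; next (!((max(1, y) * (u % (y - -4))) <= (3 - x))) evaluates to false; next u becomes 0; next u becomes 5; next final value 25; revised runs u becomes 5; next ((((y - u) * (x - u)) == (x * x)) || ((y % 2) == (z * -1))) evaluates to false; next (!(!((max(1, y) * (u % (y - -4))) <= (3 - x)))) evaluates to true; next u becomes 0; next u becomes 5; next final value 25; both end at 25.
An exhaustive pass over the 60 declared inputs shows identical outputs.
verdict: equivalent


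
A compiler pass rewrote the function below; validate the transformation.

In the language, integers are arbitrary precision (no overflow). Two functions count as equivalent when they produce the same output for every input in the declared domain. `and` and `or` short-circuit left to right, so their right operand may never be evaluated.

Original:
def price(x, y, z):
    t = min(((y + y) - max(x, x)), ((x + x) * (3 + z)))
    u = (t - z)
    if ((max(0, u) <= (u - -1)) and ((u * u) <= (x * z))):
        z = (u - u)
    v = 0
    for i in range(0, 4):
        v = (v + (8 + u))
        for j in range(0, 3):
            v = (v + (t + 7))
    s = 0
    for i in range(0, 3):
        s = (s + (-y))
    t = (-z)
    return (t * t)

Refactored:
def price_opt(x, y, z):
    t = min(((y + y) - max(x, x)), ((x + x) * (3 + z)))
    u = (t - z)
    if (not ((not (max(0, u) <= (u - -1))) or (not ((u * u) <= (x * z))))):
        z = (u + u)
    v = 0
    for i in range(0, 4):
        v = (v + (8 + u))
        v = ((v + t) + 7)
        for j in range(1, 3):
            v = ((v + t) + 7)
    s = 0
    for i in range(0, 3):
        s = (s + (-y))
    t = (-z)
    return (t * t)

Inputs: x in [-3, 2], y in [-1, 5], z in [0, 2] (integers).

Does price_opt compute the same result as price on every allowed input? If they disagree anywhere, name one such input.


Run the pair on x=1, y=1, z=2.
price: t=1, then u=-1, then ((max(0, u) <= (u - -1)) and ((u * u) <= (x * z))) is true, then z=0, then v=0, then (i=0), then v=7, then (j=0), then v=15, then (j=1), then v=23, then (j=2), then v=31, then (i=1), then v=38, then (j=0), then v=46, then (j=1), then v=54, then (j=2), then v=62, then (i=2), then v=69, then (j=0), then v=77, then (j=1), then v=85, then (j=2), then v=93, then (i=3), then v=100, then (j=0), then v=108, then (j=1), then v=116, then (j=2), then v=124, then s=0, then (i=0), then s=-1, then (i=1), then s=-2, then (i=2), then s=-3, then t=0, then returns 0
price_opt: t=1, then u=-1, then (not ((not (max(0, u) <= (u - -1))) or (not ((u * u) <= (x * z))))) is true, then z=-2, then v=0, then (i=0), then v=7, then v=15, then (j=1), then v=23, then (j=2), then v=31, then (i=1), then v=38, then v=46, then (j=1), then v=54, then (j=2), then v=62, then (i=2), then v=69, then v=77, then (j=1), then v=85, then (j=2), then v=93, then (i=3), then v=100, then v=108, then (j=1), then v=116, then (j=2), then v=124, then s=0, then (i=0), then s=-1, then (i=1), then s=-2, then (i=2), then s=-3, then t=2, then returns 4
0 against 4: the behavior changed.
verdict: not equivalent; witness: x=1, y=1, z=2


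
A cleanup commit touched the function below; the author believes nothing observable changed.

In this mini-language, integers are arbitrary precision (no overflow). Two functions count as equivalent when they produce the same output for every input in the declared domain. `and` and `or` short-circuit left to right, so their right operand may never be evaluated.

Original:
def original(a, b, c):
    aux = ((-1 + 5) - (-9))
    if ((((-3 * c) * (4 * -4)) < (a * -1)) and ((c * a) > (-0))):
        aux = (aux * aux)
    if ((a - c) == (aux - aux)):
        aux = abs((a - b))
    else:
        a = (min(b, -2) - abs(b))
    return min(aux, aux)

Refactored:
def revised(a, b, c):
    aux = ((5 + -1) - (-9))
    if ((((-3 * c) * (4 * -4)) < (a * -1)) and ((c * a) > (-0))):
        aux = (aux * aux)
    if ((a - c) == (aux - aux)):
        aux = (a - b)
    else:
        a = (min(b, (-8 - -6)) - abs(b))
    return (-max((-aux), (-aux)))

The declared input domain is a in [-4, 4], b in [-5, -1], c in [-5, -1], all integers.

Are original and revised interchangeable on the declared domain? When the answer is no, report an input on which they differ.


Consider the input a=-4, b=-3, c=-4.
original: aux = 13; ((((-3 * c) * (4 * -4)) < (a * -1)) and ((c * a) > (-0))) -> true; aux = 169; ((a - c) == (aux - aux)) -> true; aux = 1; return 1
revised: aux = 13; ((((-3 * c) * (4 * -4)) < (a * -1)) and ((c * a) > (-0))) -> true; aux = 169; ((a - c) == (aux - aux)) -> true; aux = -1; return -1
1 != -1, so the rewrite changes behavior.
verdict: not equivalent; witness: a=-4, b=-3, c=-4


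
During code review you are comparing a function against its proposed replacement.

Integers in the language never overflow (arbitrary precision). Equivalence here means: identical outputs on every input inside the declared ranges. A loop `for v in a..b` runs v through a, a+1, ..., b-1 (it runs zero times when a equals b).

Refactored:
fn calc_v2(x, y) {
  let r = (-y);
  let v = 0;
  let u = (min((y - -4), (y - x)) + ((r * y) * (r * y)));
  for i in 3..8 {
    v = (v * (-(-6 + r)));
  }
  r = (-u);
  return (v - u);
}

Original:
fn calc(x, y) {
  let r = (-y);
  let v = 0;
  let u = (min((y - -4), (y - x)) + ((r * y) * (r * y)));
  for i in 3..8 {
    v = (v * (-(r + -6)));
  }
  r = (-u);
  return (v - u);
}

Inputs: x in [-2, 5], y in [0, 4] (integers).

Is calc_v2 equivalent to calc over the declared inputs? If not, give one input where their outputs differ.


Although same computation, different form, 40/40 inputs agree.
verdict: equivalent


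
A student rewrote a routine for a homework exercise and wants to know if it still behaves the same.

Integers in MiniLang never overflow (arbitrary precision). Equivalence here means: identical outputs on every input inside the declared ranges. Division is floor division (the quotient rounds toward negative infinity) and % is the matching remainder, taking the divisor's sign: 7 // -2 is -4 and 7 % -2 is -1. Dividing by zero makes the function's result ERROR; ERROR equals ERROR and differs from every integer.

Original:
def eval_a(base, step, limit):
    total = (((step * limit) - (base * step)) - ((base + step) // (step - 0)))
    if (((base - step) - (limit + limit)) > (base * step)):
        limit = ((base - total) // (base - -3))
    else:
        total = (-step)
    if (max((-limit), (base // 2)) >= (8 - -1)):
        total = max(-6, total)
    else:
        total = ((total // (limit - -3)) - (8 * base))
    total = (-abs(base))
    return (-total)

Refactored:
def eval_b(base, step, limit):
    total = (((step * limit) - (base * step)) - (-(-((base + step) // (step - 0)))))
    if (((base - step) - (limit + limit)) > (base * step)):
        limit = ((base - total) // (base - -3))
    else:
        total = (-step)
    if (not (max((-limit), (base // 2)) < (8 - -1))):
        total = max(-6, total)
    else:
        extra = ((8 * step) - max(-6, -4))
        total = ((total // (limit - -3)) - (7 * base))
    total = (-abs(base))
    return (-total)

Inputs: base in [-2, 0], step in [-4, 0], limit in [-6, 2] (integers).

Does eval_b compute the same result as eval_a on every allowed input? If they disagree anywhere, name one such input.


The suspicious edit (`8` became `7`) never changes the result for any input inside the declared domain.
As a probe, take base=0, step=0, limit=0: eval_a runs a zero divisor aborts: ERROR; eval_b runs a zero divisor aborts: ERROR; both end at ERROR.
Checked all 135 inputs in the declared domain: the outputs agree on every one.
verdict: equivalent


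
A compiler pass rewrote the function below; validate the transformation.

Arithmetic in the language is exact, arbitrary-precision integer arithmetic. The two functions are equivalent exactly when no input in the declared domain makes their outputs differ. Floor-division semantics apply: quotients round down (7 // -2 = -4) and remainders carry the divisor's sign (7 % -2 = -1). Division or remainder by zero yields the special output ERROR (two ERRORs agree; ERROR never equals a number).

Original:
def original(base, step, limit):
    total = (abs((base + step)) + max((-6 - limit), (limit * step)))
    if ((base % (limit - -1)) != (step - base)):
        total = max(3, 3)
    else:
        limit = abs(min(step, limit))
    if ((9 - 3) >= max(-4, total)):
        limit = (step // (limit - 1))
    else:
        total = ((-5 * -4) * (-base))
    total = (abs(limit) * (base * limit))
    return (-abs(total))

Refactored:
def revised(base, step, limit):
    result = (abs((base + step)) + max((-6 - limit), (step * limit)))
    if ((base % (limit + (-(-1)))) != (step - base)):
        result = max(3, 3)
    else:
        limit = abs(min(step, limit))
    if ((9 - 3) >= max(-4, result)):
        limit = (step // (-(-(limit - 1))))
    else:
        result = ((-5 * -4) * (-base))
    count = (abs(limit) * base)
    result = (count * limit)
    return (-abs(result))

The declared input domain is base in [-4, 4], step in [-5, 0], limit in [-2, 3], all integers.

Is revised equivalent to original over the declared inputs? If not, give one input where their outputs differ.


Changes here: statement counts differ, plus local variable names differ, plus arithmetic usage differs; the full 324-point sweep finds no disagreement.
verdict: equivalent
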